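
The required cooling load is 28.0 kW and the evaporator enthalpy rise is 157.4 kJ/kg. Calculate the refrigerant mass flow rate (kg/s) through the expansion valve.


m_dot = Q / dh
m_dot = 28.0 / 157.4
m_dot = 0.1779 kg/s

0.1779


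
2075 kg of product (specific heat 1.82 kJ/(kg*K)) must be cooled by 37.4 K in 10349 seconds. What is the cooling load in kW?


Q = m * cp * dT / t
Q = 2075 * 1.82 * 37.4 / 10349
Q = 13.648 kW

13.648


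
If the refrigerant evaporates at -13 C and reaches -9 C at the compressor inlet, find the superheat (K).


Superheat = T_suction - T_evap
Superheat = -9 - (-13)
Superheat = 4 K

4


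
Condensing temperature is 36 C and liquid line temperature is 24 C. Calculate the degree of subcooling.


Subcooling = T_cond - T_liquid
Subcooling = 36 - 24
Subcooling = 12 K

12


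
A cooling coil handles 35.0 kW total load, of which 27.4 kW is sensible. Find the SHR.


SHR = Q_sensible / Q_total
SHR = 27.4 / 35.0
SHR = 0.783

0.783


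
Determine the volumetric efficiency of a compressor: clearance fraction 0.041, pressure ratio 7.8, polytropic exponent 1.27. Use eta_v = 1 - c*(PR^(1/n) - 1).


PR^(1/n) = 7.8^(1/1.27) = 5.04007147
eta_v = 1 - 0.041 * (5.04007147 - 1)
eta_v = 0.8344

0.8344


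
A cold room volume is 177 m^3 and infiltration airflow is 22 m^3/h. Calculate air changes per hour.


ACH = flow / volume
ACH = 22 / 177
ACH = 0.124

0.124


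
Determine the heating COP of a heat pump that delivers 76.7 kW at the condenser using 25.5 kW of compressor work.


COP_hp = Q_cond / W
COP_hp = 76.7 / 25.5
COP_hp = 3.008

3.008


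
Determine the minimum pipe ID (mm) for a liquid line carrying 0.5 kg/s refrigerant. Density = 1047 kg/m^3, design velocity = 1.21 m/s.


A = m_dot / (rho * v) = 0.5 / (1047 * 1.21) = 0.0003946734866 m^2
d = sqrt(4*A/pi) * 1000
d = 22.4 mm

22.4


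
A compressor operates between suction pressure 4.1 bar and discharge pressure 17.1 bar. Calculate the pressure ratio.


PR = P_high / P_low
PR = 17.1 / 4.1
PR = 4.171

4.171


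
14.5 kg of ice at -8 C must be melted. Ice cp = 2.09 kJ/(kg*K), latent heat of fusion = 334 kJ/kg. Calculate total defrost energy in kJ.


Sensible heat = cp * dT = 2.09 * 8 = 16.72 kJ/kg
Total per kg = 16.72 + 334 = 350.72 kJ/kg
Q = m * total = 14.5 * 350.72
Q = 5085.4 kJ

5085.4


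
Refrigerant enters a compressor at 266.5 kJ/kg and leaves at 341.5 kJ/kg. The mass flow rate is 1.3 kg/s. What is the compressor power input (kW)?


dh = 341.5 - 266.5 = 75.0 kJ/kg
W = m_dot * dh = 1.3 * 75.0 = 97.5 kW

97.5


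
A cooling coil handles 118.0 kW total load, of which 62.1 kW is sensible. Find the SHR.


SHR = Q_sensible / Q_total
SHR = 62.1 / 118.0
SHR = 0.526

0.526


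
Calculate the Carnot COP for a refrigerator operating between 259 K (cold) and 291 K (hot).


dT = 291 - 259 = 32 K
COP_carnot = T_cold / dT = 259 / 32
COP_carnot = 8.094

8.094


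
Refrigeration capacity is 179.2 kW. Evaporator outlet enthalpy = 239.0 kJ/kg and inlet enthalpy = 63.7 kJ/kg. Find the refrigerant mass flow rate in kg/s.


dh = 239.0 - 63.7 = 175.3 kJ/kg
m_dot = Q / dh = 179.2 / 175.3 = 1.0222 kg/s

1.0222


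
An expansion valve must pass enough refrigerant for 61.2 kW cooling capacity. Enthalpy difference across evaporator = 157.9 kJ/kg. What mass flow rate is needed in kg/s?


m_dot = Q / dh
m_dot = 61.2 / 157.9
m_dot = 0.3876 kg/s

0.3876


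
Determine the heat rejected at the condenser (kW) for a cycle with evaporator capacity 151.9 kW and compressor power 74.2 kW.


Q_cond = Q_evap + W
Q_cond = 151.9 + 74.2
Q_cond = 226.1 kW

226.1


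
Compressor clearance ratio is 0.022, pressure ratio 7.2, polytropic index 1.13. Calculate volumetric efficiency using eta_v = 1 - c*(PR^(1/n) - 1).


PR^(1/n) = 7.2^(1/1.13) = 5.73721763
eta_v = 1 - 0.022 * (5.73721763 - 1)
eta_v = 0.8958

0.8958


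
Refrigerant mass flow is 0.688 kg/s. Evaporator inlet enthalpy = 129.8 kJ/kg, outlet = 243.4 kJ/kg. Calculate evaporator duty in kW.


dh = 243.4 - 129.8 = 113.6 kJ/kg
Q_evap = m_dot * dh = 0.688 * 113.6
Q_evap = 78.16 kW

78.16


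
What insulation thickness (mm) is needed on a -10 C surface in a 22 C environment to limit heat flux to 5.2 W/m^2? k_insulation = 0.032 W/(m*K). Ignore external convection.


dT = 22 - (-10) = 32 K
thickness = k * dT / q_max * 1000
thickness = 0.032 * 32 / 5.2 * 1000
thickness = 196.9 mm

196.9


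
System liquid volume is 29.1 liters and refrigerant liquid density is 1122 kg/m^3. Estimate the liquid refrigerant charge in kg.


Charge = V * rho / 1000
Charge = 29.1 * 1122 / 1000
Charge = 32.65 kg

32.65


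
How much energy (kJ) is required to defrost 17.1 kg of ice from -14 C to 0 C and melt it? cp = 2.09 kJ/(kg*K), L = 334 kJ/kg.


Sensible heat = cp * dT = 2.09 * 14 = 29.26 kJ/kg
Total per kg = 29.26 + 334 = 363.26 kJ/kg
Q = m * total = 17.1 * 363.26
Q = 6211.7 kJ

6211.7


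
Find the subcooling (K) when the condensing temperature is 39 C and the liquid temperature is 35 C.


Subcooling = T_cond - T_liquid
Subcooling = 39 - 35
Subcooling = 4 K

4


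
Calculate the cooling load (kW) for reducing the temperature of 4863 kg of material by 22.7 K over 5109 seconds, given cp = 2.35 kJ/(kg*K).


Q = m * cp * dT / t
Q = 4863 * 2.35 * 22.7 / 5109
Q = 50.776 kW

50.776


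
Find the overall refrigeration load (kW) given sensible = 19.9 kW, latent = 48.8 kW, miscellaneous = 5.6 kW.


Q_total = Q_s + Q_l + Q_misc
Q_total = 19.9 + 48.8 + 5.6
Q_total = 74.3 kW

74.3


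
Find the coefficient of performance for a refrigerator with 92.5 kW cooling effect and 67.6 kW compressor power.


COP = Q_evap / W
COP = 92.5 / 67.6
COP = 1.368

1.368


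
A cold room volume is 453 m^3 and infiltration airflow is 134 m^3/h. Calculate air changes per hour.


ACH = flow / volume
ACH = 134 / 453
ACH = 0.296

0.296


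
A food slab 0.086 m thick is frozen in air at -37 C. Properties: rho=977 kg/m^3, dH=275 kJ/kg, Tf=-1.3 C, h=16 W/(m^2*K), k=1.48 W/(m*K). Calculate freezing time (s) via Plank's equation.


dT = -1.3 - (-37) = 35.7 K
term1 = a/(2h) = 0.086/(2*16) = 0.0026875
term2 = a^2/(8k) = 0.086^2/(8*1.48) = 0.0006246621622
t = rho*dH*1000/dT * (term1 + term2)
t = 977*275*1000/35.7 * (0.0026875 + 0.0006246621622)
t = 24927 s

24927


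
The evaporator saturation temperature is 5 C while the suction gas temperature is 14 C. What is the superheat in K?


Superheat = T_suction - T_evap
Superheat = 14 - (5)
Superheat = 9 K

9


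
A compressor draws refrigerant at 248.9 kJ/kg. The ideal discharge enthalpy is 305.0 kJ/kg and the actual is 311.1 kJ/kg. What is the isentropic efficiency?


dh_ideal = 305.0 - 248.9 = 56.1 kJ/kg
dh_actual = 311.1 - 248.9 = 62.2 kJ/kg
eta_s = dh_ideal / dh_actual = 56.1 / 62.2
eta_s = 0.9019

0.9019


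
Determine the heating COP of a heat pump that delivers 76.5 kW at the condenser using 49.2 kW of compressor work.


COP_hp = Q_cond / W
COP_hp = 76.5 / 49.2
COP_hp = 1.555

1.555


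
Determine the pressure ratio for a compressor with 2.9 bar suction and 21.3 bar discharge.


PR = P_high / P_low
PR = 21.3 / 2.9
PR = 7.345

7.345


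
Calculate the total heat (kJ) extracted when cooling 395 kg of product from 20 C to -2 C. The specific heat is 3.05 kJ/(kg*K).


dT = 20 - (-2) = 22 K
Q = m * cp * dT = 395 * 3.05 * 22
Q = 26505 kJ

26505


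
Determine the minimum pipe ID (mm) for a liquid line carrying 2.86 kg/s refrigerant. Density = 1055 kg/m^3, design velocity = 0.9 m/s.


A = m_dot / (rho * v) = 2.86 / (1055 * 0.9) = 0.003012111638 m^2
d = sqrt(4*A/pi) * 1000
d = 61.9 mm

61.9


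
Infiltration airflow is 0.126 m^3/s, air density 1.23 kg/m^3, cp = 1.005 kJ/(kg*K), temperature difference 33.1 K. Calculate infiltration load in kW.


Q = V_dot * rho * cp * dT
Q = 0.126 * 1.23 * 1.005 * 33.1
Q = 5.155 kW

5.155


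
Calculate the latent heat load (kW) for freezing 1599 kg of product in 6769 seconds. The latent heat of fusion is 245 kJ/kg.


Q_lat = m * h_fg / t
Q_lat = 1599 * 245 / 6769
Q_lat = 57.87 kW

57.87


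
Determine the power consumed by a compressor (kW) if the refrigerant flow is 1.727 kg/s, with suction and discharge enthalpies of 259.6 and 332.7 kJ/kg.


dh = 332.7 - 259.6 = 73.1 kJ/kg
W = m_dot * dh = 1.727 * 73.1 = 126.24 kW

126.24


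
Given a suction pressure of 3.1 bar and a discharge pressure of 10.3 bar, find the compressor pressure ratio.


PR = P_high / P_low
PR = 10.3 / 3.1
PR = 3.323

3.323


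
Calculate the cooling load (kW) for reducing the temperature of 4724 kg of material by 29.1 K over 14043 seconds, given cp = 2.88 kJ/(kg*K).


Q = m * cp * dT / t
Q = 4724 * 2.88 * 29.1 / 14043
Q = 28.193 kW

28.193


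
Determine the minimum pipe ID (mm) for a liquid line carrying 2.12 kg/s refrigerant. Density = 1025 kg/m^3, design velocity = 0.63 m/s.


A = m_dot / (rho * v) = 2.12 / (1025 * 0.63) = 0.003283004259 m^2
d = sqrt(4*A/pi) * 1000
d = 64.7 mm

64.7


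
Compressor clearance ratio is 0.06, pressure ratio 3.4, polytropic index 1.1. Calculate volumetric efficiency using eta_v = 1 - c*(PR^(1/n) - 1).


PR^(1/n) = 3.4^(1/1.1) = 3.04202411
eta_v = 1 - 0.06 * (3.04202411 - 1)
eta_v = 0.8775

0.8775


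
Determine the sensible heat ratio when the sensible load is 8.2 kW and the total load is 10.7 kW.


SHR = Q_sensible / Q_total
SHR = 8.2 / 10.7
SHR = 0.766

0.766


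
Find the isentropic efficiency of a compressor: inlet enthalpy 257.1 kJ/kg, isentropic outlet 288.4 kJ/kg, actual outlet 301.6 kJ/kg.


dh_ideal = 288.4 - 257.1 = 31.3 kJ/kg
dh_actual = 301.6 - 257.1 = 44.5 kJ/kg
eta_s = dh_ideal / dh_actual = 31.3 / 44.5
eta_s = 0.7034

0.7034


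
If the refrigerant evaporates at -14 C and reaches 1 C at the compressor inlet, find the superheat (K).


Superheat = T_suction - T_evap
Superheat = 1 - (-14)
Superheat = 15 K

15


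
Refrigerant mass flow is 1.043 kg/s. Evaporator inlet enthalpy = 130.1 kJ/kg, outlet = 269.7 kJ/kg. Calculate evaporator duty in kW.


dh = 269.7 - 130.1 = 139.6 kJ/kg
Q_evap = m_dot * dh = 1.043 * 139.6
Q_evap = 145.6 kW

145.6


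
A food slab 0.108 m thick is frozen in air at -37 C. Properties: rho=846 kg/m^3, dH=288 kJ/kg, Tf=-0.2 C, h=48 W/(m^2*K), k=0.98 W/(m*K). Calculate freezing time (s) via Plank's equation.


dT = -0.2 - (-37) = 36.8 K
term1 = a/(2h) = 0.108/(2*48) = 0.001125
term2 = a^2/(8k) = 0.108^2/(8*0.98) = 0.001487755102
t = rho*dH*1000/dT * (term1 + term2)
t = 846*288*1000/36.8 * (0.001125 + 0.001487755102)
t = 17299 s

17299


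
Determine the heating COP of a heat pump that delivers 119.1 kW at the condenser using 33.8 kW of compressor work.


COP_hp = Q_cond / W
COP_hp = 119.1 / 33.8
COP_hp = 3.524

3.524


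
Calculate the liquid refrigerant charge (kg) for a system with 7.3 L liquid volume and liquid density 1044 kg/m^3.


Charge = V * rho / 1000
Charge = 7.3 * 1044 / 1000
Charge = 7.62 kg

7.62


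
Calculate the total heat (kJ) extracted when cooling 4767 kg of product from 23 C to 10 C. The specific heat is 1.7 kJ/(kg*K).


dT = 23 - (10) = 13 K
Q = m * cp * dT = 4767 * 1.7 * 13
Q = 105351 kJ

105351


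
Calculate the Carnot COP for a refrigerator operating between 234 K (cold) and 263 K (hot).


dT = 263 - 234 = 29 K
COP_carnot = T_cold / dT = 234 / 29
COP_carnot = 8.069

8.069


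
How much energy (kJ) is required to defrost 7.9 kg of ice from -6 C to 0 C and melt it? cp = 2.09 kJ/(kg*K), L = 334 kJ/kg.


Sensible heat = cp * dT = 2.09 * 6 = 12.54 kJ/kg
Total per kg = 12.54 + 334 = 346.54 kJ/kg
Q = m * total = 7.9 * 346.54
Q = 2737.7 kJ

2737.7


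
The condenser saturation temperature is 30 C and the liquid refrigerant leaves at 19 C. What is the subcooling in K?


Subcooling = T_cond - T_liquid
Subcooling = 30 - 19
Subcooling = 11 K

11


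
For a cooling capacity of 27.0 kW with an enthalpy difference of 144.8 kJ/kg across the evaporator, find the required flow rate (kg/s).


m_dot = Q / dh
m_dot = 27.0 / 144.8
m_dot = 0.1865 kg/s

0.1865


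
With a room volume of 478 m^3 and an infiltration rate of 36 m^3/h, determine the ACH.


ACH = flow / volume
ACH = 36 / 478
ACH = 0.075

0.075


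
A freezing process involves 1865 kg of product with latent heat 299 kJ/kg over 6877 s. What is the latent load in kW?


Q_lat = m * h_fg / t
Q_lat = 1865 * 299 / 6877
Q_lat = 81.09 kW

81.09


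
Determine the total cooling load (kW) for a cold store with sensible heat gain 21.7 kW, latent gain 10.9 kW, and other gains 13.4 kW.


Q_total = Q_s + Q_l + Q_misc
Q_total = 21.7 + 10.9 + 13.4
Q_total = 46.0 kW

46.0


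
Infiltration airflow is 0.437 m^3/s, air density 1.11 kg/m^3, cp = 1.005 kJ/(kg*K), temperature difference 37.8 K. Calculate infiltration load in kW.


Q = V_dot * rho * cp * dT
Q = 0.437 * 1.11 * 1.005 * 37.8
Q = 18.427 kW

18.427


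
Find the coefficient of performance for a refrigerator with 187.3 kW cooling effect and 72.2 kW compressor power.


COP = Q_evap / W
COP = 187.3 / 72.2
COP = 2.594

2.594


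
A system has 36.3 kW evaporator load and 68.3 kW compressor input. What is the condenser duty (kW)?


Q_cond = Q_evap + W
Q_cond = 36.3 + 68.3
Q_cond = 104.6 kW

104.6


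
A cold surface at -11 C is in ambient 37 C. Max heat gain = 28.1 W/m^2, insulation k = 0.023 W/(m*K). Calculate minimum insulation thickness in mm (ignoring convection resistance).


dT = 37 - (-11) = 48 K
thickness = k * dT / q_max * 1000
thickness = 0.023 * 48 / 28.1 * 1000
thickness = 39.3 mm

39.3


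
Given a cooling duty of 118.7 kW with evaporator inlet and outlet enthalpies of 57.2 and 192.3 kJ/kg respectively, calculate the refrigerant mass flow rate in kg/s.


dh = 192.3 - 57.2 = 135.1 kJ/kg
m_dot = Q / dh = 118.7 / 135.1 = 0.8786 kg/s

0.8786


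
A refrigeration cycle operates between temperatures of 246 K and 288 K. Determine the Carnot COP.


dT = 288 - 246 = 42 K
COP_carnot = T_cold / dT = 246 / 42
COP_carnot = 5.857

5.857


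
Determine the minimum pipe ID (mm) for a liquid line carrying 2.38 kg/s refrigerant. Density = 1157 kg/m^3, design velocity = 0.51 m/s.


A = m_dot / (rho * v) = 2.38 / (1157 * 0.51) = 0.004033419764 m^2
d = sqrt(4*A/pi) * 1000
d = 71.7 mm

71.7


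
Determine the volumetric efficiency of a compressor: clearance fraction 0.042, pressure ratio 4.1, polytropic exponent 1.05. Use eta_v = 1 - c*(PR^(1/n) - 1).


PR^(1/n) = 4.1^(1/1.05) = 3.83357243
eta_v = 1 - 0.042 * (3.83357243 - 1)
eta_v = 0.881

0.881


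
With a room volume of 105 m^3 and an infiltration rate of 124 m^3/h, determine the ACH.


ACH = flow / volume
ACH = 124 / 105
ACH = 1.181

1.181


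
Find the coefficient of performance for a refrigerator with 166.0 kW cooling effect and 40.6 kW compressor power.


COP = Q_evap / W
COP = 166.0 / 40.6
COP = 4.089

4.089


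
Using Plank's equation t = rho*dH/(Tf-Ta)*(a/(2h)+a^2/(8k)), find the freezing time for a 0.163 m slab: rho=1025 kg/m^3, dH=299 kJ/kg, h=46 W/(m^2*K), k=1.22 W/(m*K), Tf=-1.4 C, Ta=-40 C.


dT = -1.4 - (-40) = 38.6 K
term1 = a/(2h) = 0.163/(2*46) = 0.00177173913
term2 = a^2/(8k) = 0.163^2/(8*1.22) = 0.002722233607
t = rho*dH*1000/dT * (term1 + term2)
t = 1025*299*1000/38.6 * (0.00177173913 + 0.002722233607)
t = 35681 s

35681


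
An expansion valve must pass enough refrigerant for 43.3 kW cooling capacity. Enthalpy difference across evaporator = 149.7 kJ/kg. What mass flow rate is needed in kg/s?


m_dot = Q / dh
m_dot = 43.3 / 149.7
m_dot = 0.2892 kg/s

0.2892


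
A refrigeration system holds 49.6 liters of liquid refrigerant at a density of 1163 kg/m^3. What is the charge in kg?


Charge = V * rho / 1000
Charge = 49.6 * 1163 / 1000
Charge = 57.68 kg

57.68


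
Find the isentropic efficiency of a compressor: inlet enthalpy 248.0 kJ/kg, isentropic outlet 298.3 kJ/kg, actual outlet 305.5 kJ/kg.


dh_ideal = 298.3 - 248.0 = 50.3 kJ/kg
dh_actual = 305.5 - 248.0 = 57.5 kJ/kg
eta_s = dh_ideal / dh_actual = 50.3 / 57.5
eta_s = 0.8748

0.8748


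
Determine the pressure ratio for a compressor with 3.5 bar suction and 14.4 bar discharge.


PR = P_high / P_low
PR = 14.4 / 3.5
PR = 4.114

4.114


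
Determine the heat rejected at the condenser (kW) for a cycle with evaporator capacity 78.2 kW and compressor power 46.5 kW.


Q_cond = Q_evap + W
Q_cond = 78.2 + 46.5
Q_cond = 124.7 kW

124.7


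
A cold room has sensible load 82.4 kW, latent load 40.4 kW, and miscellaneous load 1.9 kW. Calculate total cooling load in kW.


Q_total = Q_s + Q_l + Q_misc
Q_total = 82.4 + 40.4 + 1.9
Q_total = 124.7 kW

124.7


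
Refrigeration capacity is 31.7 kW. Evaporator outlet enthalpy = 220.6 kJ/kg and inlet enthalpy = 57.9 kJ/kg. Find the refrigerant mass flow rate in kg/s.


dh = 220.6 - 57.9 = 162.7 kJ/kg
m_dot = Q / dh = 31.7 / 162.7 = 0.1948 kg/s

0.1948


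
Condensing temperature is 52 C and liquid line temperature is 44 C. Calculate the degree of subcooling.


Subcooling = T_cond - T_liquid
Subcooling = 52 - 44
Subcooling = 8 K

8


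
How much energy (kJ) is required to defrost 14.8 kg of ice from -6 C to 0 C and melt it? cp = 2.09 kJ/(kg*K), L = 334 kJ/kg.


Sensible heat = cp * dT = 2.09 * 6 = 12.54 kJ/kg
Total per kg = 12.54 + 334 = 346.54 kJ/kg
Q = m * total = 14.8 * 346.54
Q = 5128.8 kJ

5128.8


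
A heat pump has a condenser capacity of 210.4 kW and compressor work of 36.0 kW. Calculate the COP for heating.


COP_hp = Q_cond / W
COP_hp = 210.4 / 36.0
COP_hp = 5.844

5.844


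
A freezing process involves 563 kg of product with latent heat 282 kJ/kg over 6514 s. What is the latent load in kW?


Q_lat = m * h_fg / t
Q_lat = 563 * 282 / 6514
Q_lat = 24.37 kW

24.37


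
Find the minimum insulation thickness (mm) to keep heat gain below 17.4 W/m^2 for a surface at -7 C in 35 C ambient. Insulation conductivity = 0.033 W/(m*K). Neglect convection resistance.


dT = 35 - (-7) = 42 K
thickness = k * dT / q_max * 1000
thickness = 0.033 * 42 / 17.4 * 1000
thickness = 79.7 mm

79.7


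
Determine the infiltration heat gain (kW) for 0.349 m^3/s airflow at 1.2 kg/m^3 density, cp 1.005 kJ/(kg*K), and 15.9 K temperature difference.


Q = V_dot * rho * cp * dT
Q = 0.349 * 1.2 * 1.005 * 15.9
Q = 6.692 kW

6.692


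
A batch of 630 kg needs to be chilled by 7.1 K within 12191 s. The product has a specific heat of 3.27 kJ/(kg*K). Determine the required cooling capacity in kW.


Q = m * cp * dT / t
Q = 630 * 3.27 * 7.1 / 12191
Q = 1.2 kW

1.2


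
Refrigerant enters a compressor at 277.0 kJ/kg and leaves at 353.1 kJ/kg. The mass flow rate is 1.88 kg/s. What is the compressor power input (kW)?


dh = 353.1 - 277.0 = 76.1 kJ/kg
W = m_dot * dh = 1.88 * 76.1 = 143.07 kW

143.07


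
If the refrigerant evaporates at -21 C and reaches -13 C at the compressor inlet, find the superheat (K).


Superheat = T_suction - T_evap
Superheat = -13 - (-21)
Superheat = 8 K

8


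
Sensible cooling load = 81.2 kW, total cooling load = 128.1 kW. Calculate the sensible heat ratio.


SHR = Q_sensible / Q_total
SHR = 81.2 / 128.1
SHR = 0.634

0.634


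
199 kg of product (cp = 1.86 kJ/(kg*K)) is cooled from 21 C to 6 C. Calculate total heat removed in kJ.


dT = 21 - (6) = 15 K
Q = m * cp * dT = 199 * 1.86 * 15
Q = 5552 kJ

5552


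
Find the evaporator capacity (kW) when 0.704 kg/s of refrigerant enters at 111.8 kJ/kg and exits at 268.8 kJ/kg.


dh = 268.8 - 111.8 = 157.0 kJ/kg
Q_evap = m_dot * dh = 0.704 * 157.0
Q_evap = 110.53 kW

110.53


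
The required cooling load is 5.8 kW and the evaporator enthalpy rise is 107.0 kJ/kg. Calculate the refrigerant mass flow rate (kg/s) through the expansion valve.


m_dot = Q / dh
m_dot = 5.8 / 107.0
m_dot = 0.0542 kg/s

0.0542


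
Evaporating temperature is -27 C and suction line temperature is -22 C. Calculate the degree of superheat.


Superheat = T_suction - T_evap
Superheat = -22 - (-27)
Superheat = 5 K

5


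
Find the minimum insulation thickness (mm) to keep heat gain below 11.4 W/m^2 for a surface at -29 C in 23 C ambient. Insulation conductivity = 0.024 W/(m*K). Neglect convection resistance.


dT = 23 - (-29) = 52 K
thickness = k * dT / q_max * 1000
thickness = 0.024 * 52 / 11.4 * 1000
thickness = 109.5 mm

109.5


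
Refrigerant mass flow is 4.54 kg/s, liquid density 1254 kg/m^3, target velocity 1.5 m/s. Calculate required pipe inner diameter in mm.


A = m_dot / (rho * v) = 4.54 / (1254 * 1.5) = 0.002413609782 m^2
d = sqrt(4*A/pi) * 1000
d = 55.4 mm

55.4


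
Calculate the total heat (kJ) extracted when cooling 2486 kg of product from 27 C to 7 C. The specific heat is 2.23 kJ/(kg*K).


dT = 27 - (7) = 20 K
Q = m * cp * dT = 2486 * 2.23 * 20
Q = 110876 kJ

110876


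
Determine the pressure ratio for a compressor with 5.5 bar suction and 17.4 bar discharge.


PR = P_high / P_low
PR = 17.4 / 5.5
PR = 3.164

3.164


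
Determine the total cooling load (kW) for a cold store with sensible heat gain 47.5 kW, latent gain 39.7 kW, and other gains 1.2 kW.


Q_total = Q_s + Q_l + Q_misc
Q_total = 47.5 + 39.7 + 1.2
Q_total = 88.4 kW

88.4


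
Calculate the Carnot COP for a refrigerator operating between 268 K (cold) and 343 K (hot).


dT = 343 - 268 = 75 K
COP_carnot = T_cold / dT = 268 / 75
COP_carnot = 3.573

3.573


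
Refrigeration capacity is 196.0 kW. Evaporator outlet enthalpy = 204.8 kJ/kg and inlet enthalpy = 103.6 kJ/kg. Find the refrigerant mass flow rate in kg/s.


dh = 204.8 - 103.6 = 101.2 kJ/kg
m_dot = Q / dh = 196.0 / 101.2 = 1.9368 kg/s

1.9368


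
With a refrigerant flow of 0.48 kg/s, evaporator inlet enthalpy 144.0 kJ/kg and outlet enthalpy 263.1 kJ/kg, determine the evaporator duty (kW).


dh = 263.1 - 144.0 = 119.1 kJ/kg
Q_evap = m_dot * dh = 0.48 * 119.1
Q_evap = 57.17 kW

57.17


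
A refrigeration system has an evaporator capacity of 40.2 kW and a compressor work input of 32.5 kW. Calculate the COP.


COP = Q_evap / W
COP = 40.2 / 32.5
COP = 1.237

1.237


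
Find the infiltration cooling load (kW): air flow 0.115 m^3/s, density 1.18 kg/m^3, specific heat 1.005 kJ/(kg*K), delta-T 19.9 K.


Q = V_dot * rho * cp * dT
Q = 0.115 * 1.18 * 1.005 * 19.9
Q = 2.714 kW

2.714


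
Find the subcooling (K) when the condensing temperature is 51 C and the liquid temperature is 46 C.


Subcooling = T_cond - T_liquid
Subcooling = 51 - 46
Subcooling = 5 K

5


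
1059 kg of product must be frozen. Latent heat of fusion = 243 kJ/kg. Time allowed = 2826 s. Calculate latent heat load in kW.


Q_lat = m * h_fg / t
Q_lat = 1059 * 243 / 2826
Q_lat = 91.06 kW

91.06


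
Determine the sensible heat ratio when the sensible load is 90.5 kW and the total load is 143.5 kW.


SHR = Q_sensible / Q_total
SHR = 90.5 / 143.5
SHR = 0.631

0.631


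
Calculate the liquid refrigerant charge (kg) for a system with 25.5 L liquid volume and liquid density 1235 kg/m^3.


Charge = V * rho / 1000
Charge = 25.5 * 1235 / 1000
Charge = 31.49 kg

31.49


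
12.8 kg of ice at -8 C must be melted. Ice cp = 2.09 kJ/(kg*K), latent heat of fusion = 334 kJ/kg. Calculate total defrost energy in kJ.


Sensible heat = cp * dT = 2.09 * 8 = 16.72 kJ/kg
Total per kg = 16.72 + 334 = 350.72 kJ/kg
Q = m * total = 12.8 * 350.72
Q = 4489.2 kJ

4489.2


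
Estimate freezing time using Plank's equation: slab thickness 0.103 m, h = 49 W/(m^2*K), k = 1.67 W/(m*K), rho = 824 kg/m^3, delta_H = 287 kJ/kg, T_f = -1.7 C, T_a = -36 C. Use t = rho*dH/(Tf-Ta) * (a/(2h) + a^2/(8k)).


dT = -1.7 - (-36) = 34.3 K
term1 = a/(2h) = 0.103/(2*49) = 0.001051020408
term2 = a^2/(8k) = 0.103^2/(8*1.67) = 0.0007940868263
t = rho*dH*1000/dT * (term1 + term2)
t = 824*287*1000/34.3 * (0.001051020408 + 0.0007940868263)
t = 12721 s

12721


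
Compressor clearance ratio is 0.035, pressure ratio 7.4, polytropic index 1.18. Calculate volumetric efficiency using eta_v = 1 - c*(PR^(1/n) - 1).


PR^(1/n) = 7.4^(1/1.18) = 5.4530195
eta_v = 1 - 0.035 * (5.4530195 - 1)
eta_v = 0.8441

0.8441


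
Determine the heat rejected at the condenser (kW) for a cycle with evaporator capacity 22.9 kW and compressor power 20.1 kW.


Q_cond = Q_evap + W
Q_cond = 22.9 + 20.1
Q_cond = 43.0 kW

43.0


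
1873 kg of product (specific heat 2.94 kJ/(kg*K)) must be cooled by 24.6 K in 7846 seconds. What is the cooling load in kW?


Q = m * cp * dT / t
Q = 1873 * 2.94 * 24.6 / 7846
Q = 17.265 kW

17.265


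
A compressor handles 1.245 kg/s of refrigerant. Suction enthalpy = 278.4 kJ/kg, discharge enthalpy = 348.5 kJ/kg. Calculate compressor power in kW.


dh = 348.5 - 278.4 = 70.1 kJ/kg
W = m_dot * dh = 1.245 * 70.1 = 87.27 kW

87.27


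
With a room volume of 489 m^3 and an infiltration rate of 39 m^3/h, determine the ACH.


ACH = flow / volume
ACH = 39 / 489
ACH = 0.08

0.08


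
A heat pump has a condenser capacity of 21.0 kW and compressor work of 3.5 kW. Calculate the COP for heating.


COP_hp = Q_cond / W
COP_hp = 21.0 / 3.5
COP_hp = 6.0

6.0


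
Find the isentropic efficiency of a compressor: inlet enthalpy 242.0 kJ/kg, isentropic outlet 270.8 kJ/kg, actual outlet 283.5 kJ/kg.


dh_ideal = 270.8 - 242.0 = 28.8 kJ/kg
dh_actual = 283.5 - 242.0 = 41.5 kJ/kg
eta_s = dh_ideal / dh_actual = 28.8 / 41.5
eta_s = 0.694

0.694


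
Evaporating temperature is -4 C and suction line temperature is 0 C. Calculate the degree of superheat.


Superheat = T_suction - T_evap
Superheat = 0 - (-4)
Superheat = 4 K

4


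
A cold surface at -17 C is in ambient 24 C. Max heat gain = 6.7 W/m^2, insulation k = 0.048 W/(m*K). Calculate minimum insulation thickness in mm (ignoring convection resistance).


dT = 24 - (-17) = 41 K
thickness = k * dT / q_max * 1000
thickness = 0.048 * 41 / 6.7 * 1000
thickness = 293.7 mm

293.7


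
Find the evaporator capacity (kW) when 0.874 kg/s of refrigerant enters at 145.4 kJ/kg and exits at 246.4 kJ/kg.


dh = 246.4 - 145.4 = 101.0 kJ/kg
Q_evap = m_dot * dh = 0.874 * 101.0
Q_evap = 88.27 kW

88.27


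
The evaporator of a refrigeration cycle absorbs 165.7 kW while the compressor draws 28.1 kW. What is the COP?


COP = Q_evap / W
COP = 165.7 / 28.1
COP = 5.897

5.897


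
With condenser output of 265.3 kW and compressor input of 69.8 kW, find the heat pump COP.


COP_hp = Q_cond / W
COP_hp = 265.3 / 69.8
COP_hp = 3.801

3.801


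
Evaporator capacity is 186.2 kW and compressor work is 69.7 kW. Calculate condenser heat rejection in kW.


Q_cond = Q_evap + W
Q_cond = 186.2 + 69.7
Q_cond = 255.9 kW

255.9


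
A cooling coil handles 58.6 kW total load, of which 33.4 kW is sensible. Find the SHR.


SHR = Q_sensible / Q_total
SHR = 33.4 / 58.6
SHR = 0.57

0.57


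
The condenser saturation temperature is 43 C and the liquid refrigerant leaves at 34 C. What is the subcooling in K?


Subcooling = T_cond - T_liquid
Subcooling = 43 - 34
Subcooling = 9 K

9


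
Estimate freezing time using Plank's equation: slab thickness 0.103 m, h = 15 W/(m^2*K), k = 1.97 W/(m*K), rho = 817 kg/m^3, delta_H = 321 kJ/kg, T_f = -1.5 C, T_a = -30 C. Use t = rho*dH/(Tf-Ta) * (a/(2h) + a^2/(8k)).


dT = -1.5 - (-30) = 28.5 K
term1 = a/(2h) = 0.103/(2*15) = 0.003433333333
term2 = a^2/(8k) = 0.103^2/(8*1.97) = 0.0006731598985
t = rho*dH*1000/dT * (term1 + term2)
t = 817*321*1000/28.5 * (0.003433333333 + 0.0006731598985)
t = 37788 s

37788


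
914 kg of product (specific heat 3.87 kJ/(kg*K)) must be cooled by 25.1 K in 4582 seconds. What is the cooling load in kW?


Q = m * cp * dT / t
Q = 914 * 3.87 * 25.1 / 4582
Q = 19.377 kW

19.377


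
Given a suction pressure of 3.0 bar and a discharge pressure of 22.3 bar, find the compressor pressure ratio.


PR = P_high / P_low
PR = 22.3 / 3.0
PR = 7.433

7.433


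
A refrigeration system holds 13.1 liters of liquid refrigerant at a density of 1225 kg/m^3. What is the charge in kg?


Charge = V * rho / 1000
Charge = 13.1 * 1225 / 1000
Charge = 16.05 kg

16.05


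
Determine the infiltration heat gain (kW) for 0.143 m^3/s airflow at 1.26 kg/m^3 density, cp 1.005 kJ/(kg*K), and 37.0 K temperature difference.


Q = V_dot * rho * cp * dT
Q = 0.143 * 1.26 * 1.005 * 37.0
Q = 6.7 kW

6.7


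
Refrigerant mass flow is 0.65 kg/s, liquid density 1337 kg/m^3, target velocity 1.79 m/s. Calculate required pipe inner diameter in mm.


A = m_dot / (rho * v) = 0.65 / (1337 * 1.79) = 0.0002715994702 m^2
d = sqrt(4*A/pi) * 1000
d = 18.6 mm

18.6


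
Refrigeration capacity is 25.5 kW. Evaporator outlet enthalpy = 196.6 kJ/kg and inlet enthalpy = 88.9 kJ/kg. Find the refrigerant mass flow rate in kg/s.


dh = 196.6 - 88.9 = 107.7 kJ/kg
m_dot = Q / dh = 25.5 / 107.7 = 0.2368 kg/s

0.2368


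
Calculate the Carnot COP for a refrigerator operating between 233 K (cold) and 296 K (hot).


dT = 296 - 233 = 63 K
COP_carnot = T_cold / dT = 233 / 63
COP_carnot = 3.698

3.698


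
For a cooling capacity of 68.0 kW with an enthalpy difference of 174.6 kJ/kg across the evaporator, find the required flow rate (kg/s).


m_dot = Q / dh
m_dot = 68.0 / 174.6
m_dot = 0.3895 kg/s

0.3895


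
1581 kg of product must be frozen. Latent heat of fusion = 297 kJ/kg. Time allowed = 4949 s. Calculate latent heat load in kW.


Q_lat = m * h_fg / t
Q_lat = 1581 * 297 / 4949
Q_lat = 94.88 kW

94.88


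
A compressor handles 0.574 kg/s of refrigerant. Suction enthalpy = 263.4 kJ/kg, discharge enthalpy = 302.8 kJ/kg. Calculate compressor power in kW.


dh = 302.8 - 263.4 = 39.4 kJ/kg
W = m_dot * dh = 0.574 * 39.4 = 22.62 kW

22.62


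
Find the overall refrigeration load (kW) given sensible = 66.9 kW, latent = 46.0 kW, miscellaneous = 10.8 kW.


Q_total = Q_s + Q_l + Q_misc
Q_total = 66.9 + 46.0 + 10.8
Q_total = 123.7 kW

123.7


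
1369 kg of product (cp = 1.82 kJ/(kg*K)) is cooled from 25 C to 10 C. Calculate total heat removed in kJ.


dT = 25 - (10) = 15 K
Q = m * cp * dT = 1369 * 1.82 * 15
Q = 37374 kJ

37374


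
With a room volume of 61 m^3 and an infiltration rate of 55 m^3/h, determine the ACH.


ACH = flow / volume
ACH = 55 / 61
ACH = 0.902

0.902


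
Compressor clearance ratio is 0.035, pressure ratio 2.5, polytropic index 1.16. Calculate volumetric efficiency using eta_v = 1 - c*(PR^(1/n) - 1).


PR^(1/n) = 2.5^(1/1.16) = 2.20318888
eta_v = 1 - 0.035 * (2.20318888 - 1)
eta_v = 0.9579

0.9579


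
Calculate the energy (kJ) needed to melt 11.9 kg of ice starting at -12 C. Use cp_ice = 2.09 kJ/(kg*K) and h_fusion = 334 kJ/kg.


Sensible heat = cp * dT = 2.09 * 12 = 25.08 kJ/kg
Total per kg = 25.08 + 334 = 359.08 kJ/kg
Q = m * total = 11.9 * 359.08
Q = 4273.1 kJ

4273.1


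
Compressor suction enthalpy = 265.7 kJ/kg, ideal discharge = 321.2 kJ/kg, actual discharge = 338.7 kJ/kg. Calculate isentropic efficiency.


dh_ideal = 321.2 - 265.7 = 55.5 kJ/kg
dh_actual = 338.7 - 265.7 = 73.0 kJ/kg
eta_s = dh_ideal / dh_actual = 55.5 / 73.0
eta_s = 0.7603

0.7603


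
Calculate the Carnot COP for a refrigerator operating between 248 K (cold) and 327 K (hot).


dT = 327 - 248 = 79 K
COP_carnot = T_cold / dT = 248 / 79
COP_carnot = 3.139

3.139


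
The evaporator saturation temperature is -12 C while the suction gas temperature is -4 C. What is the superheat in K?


Superheat = T_suction - T_evap
Superheat = -4 - (-12)
Superheat = 8 K

8


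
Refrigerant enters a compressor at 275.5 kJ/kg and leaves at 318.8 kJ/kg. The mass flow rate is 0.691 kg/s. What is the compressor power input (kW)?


dh = 318.8 - 275.5 = 43.3 kJ/kg
W = m_dot * dh = 0.691 * 43.3 = 29.92 kW

29.92


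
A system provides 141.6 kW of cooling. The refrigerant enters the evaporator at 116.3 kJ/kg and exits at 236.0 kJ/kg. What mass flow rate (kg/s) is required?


dh = 236.0 - 116.3 = 119.7 kJ/kg
m_dot = Q / dh = 141.6 / 119.7 = 1.183 kg/s

1.183


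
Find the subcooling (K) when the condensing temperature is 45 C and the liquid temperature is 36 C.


Subcooling = T_cond - T_liquid
Subcooling = 45 - 36
Subcooling = 9 K

9


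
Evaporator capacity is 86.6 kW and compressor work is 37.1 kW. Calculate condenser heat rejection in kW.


Q_cond = Q_evap + W
Q_cond = 86.6 + 37.1
Q_cond = 123.7 kW

123.7


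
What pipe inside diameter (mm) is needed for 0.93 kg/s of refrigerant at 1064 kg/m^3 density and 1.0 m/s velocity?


A = m_dot / (rho * v) = 0.93 / (1064 * 1.0) = 0.0008740601504 m^2
d = sqrt(4*A/pi) * 1000
d = 33.4 mm

33.4


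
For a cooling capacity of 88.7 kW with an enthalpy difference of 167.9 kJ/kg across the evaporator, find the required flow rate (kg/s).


m_dot = Q / dh
m_dot = 88.7 / 167.9
m_dot = 0.5283 kg/s

0.5283


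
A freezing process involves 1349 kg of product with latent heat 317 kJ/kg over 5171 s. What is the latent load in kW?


Q_lat = m * h_fg / t
Q_lat = 1349 * 317 / 5171
Q_lat = 82.7 kW

82.7


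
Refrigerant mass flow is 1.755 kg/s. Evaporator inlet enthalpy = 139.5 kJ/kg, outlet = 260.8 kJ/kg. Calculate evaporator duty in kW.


dh = 260.8 - 139.5 = 121.3 kJ/kg
Q_evap = m_dot * dh = 1.755 * 121.3
Q_evap = 212.88 kW

212.88


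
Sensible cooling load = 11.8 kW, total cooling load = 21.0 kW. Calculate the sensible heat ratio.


SHR = Q_sensible / Q_total
SHR = 11.8 / 21.0
SHR = 0.562

0.562


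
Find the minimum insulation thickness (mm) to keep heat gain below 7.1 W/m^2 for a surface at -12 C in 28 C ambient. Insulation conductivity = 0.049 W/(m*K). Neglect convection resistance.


dT = 28 - (-12) = 40 K
thickness = k * dT / q_max * 1000
thickness = 0.049 * 40 / 7.1 * 1000
thickness = 276.1 mm

276.1


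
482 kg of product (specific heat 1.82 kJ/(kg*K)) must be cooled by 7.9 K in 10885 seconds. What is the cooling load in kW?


Q = m * cp * dT / t
Q = 482 * 1.82 * 7.9 / 10885
Q = 0.637 kW

0.637


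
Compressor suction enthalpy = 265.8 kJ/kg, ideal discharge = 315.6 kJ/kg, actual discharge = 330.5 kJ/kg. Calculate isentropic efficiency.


dh_ideal = 315.6 - 265.8 = 49.8 kJ/kg
dh_actual = 330.5 - 265.8 = 64.7 kJ/kg
eta_s = dh_ideal / dh_actual = 49.8 / 64.7
eta_s = 0.7697

0.7697


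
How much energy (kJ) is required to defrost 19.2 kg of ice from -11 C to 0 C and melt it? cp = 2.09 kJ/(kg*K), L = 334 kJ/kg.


Sensible heat = cp * dT = 2.09 * 11 = 22.99 kJ/kg
Total per kg = 22.99 + 334 = 356.99 kJ/kg
Q = m * total = 19.2 * 356.99
Q = 6854.2 kJ

6854.2


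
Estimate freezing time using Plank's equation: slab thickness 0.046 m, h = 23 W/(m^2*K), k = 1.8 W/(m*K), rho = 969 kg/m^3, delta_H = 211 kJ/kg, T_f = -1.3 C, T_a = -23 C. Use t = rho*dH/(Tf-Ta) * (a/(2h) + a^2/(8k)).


dT = -1.3 - (-23) = 21.7 K
term1 = a/(2h) = 0.046/(2*23) = 0.001
term2 = a^2/(8k) = 0.046^2/(8*1.8) = 0.0001469444444
t = rho*dH*1000/dT * (term1 + term2)
t = 969*211*1000/21.7 * (0.001 + 0.0001469444444)
t = 10807 s

10807


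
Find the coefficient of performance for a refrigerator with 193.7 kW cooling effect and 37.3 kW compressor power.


COP = Q_evap / W
COP = 193.7 / 37.3
COP = 5.193

5.193


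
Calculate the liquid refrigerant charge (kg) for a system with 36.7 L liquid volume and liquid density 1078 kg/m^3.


Charge = V * rho / 1000
Charge = 36.7 * 1078 / 1000
Charge = 39.56 kg

39.56


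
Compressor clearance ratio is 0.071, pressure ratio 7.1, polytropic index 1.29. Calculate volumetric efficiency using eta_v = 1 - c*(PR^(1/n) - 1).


PR^(1/n) = 7.1^(1/1.29) = 4.56972634
eta_v = 1 - 0.071 * (4.56972634 - 1)
eta_v = 0.7465

0.7465


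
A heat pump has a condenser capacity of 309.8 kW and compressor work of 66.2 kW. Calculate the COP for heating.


COP_hp = Q_cond / W
COP_hp = 309.8 / 66.2
COP_hp = 4.68

4.68


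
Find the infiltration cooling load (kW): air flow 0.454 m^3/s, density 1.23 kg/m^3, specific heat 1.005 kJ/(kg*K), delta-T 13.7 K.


Q = V_dot * rho * cp * dT
Q = 0.454 * 1.23 * 1.005 * 13.7
Q = 7.689 kW

7.689


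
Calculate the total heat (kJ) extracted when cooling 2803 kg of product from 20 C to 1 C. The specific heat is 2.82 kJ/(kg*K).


dT = 20 - (1) = 19 K
Q = m * cp * dT = 2803 * 2.82 * 19
Q = 150185 kJ

150185


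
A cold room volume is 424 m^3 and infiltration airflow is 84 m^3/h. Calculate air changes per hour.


ACH = flow / volume
ACH = 84 / 424
ACH = 0.198

0.198


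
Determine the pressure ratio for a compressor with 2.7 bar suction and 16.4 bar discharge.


PR = P_high / P_low
PR = 16.4 / 2.7
PR = 6.074

6.074


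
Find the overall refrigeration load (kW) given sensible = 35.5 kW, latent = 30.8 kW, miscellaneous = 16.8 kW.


Q_total = Q_s + Q_l + Q_misc
Q_total = 35.5 + 30.8 + 16.8
Q_total = 83.1 kW

83.1


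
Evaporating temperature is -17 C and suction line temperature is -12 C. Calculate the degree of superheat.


Superheat = T_suction - T_evap
Superheat = -12 - (-17)
Superheat = 5 K

5


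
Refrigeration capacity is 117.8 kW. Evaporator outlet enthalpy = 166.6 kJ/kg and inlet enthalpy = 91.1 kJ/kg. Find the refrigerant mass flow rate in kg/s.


dh = 166.6 - 91.1 = 75.5 kJ/kg
m_dot = Q / dh = 117.8 / 75.5 = 1.5603 kg/s

1.5603


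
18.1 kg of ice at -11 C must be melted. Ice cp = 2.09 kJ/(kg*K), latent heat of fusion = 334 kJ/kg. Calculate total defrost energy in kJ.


Sensible heat = cp * dT = 2.09 * 11 = 22.99 kJ/kg
Total per kg = 22.99 + 334 = 356.99 kJ/kg
Q = m * total = 18.1 * 356.99
Q = 6461.5 kJ

6461.5


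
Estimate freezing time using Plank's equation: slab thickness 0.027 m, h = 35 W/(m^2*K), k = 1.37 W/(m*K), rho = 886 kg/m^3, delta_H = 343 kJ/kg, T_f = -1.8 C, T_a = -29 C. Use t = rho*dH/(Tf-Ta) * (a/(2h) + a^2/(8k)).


dT = -1.8 - (-29) = 27.2 K
term1 = a/(2h) = 0.027/(2*35) = 0.0003857142857
term2 = a^2/(8k) = 0.027^2/(8*1.37) = 0.00006651459854
t = rho*dH*1000/dT * (term1 + term2)
t = 886*343*1000/27.2 * (0.0003857142857 + 0.00006651459854)
t = 5053 s

5053


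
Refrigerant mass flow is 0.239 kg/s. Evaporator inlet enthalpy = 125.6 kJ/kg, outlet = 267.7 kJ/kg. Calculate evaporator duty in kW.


dh = 267.7 - 125.6 = 142.1 kJ/kg
Q_evap = m_dot * dh = 0.239 * 142.1
Q_evap = 33.96 kW

33.96


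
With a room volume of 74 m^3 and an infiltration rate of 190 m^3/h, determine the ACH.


ACH = flow / volume
ACH = 190 / 74
ACH = 2.568

2.568


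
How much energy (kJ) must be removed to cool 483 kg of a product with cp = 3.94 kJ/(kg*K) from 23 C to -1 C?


dT = 23 - (-1) = 24 K
Q = m * cp * dT = 483 * 3.94 * 24
Q = 45672 kJ

45672


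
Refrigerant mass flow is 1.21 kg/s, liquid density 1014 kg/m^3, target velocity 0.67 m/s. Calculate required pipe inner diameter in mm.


A = m_dot / (rho * v) = 1.21 / (1014 * 0.67) = 0.00178103565 m^2
d = sqrt(4*A/pi) * 1000
d = 47.6 mm

47.6


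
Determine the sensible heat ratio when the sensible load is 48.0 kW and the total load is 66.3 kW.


SHR = Q_sensible / Q_total
SHR = 48.0 / 66.3
SHR = 0.724

0.724


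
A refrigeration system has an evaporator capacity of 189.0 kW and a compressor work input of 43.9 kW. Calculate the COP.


COP = Q_evap / W
COP = 189.0 / 43.9
COP = 4.305

4.305


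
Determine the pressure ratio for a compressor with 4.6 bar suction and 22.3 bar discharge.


PR = P_high / P_low
PR = 22.3 / 4.6
PR = 4.848

4.848


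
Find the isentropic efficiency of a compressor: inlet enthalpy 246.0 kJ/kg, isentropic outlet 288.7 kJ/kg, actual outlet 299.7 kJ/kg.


dh_ideal = 288.7 - 246.0 = 42.7 kJ/kg
dh_actual = 299.7 - 246.0 = 53.7 kJ/kg
eta_s = dh_ideal / dh_actual = 42.7 / 53.7
eta_s = 0.7952

0.7952


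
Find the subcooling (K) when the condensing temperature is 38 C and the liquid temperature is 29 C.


Subcooling = T_cond - T_liquid
Subcooling = 38 - 29
Subcooling = 9 K

9
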